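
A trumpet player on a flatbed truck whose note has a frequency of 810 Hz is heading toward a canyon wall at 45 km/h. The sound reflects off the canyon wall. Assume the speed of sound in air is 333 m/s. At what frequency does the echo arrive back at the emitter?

45 km/h = 12.5 m/s.
The canyon wall receives the sound from a moving source: f₁ = f₀ · v/(v − v_e) = 810 × 333/320.5 ≈ 842 Hz.
On the return leg the trumpet player on a flatbed truck is a moving observer: f₂ = f₁ · (v + v_e)/v = 842 × 345.5/333 ≈ 873 Hz.

873 Hz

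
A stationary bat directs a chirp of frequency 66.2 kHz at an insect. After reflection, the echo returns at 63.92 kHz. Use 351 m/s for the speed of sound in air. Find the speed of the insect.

6.2 m/s

Double Doppler shift off a moving reflector: f₂ = f₀ · (v + u)/(v − u) (u > 0 toward emitter).
Rearranging, u = v · (f₂ − f₀)/(f₂ + f₀) = 351 × -2.28/130.12 ≈ -6.2 m/s.
So the insect is moving at 6.2 m/s away from the emitter.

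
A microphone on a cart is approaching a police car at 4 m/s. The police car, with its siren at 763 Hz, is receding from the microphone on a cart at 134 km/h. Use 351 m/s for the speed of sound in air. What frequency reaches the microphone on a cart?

698 Hz

134 km/h = 37.22 m/s.
Both move, so f' = f · (v + v_o)/(v + v_s).
f' = 763 × (351 + 4)/(351 + 37.22) = 763 × 355/388.22 ≈ 698 Hz.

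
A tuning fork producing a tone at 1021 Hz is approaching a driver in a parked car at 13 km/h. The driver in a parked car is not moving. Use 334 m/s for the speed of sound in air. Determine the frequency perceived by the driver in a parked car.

1032 Hz

13 km/h = 3.611 m/s.
With the source moving toward a stationary observer, f' = f · v/(v − v_s).
f' = 1021 × 334/(334 − 3.611) = 1021 × 334/330.4 ≈ 1032 Hz.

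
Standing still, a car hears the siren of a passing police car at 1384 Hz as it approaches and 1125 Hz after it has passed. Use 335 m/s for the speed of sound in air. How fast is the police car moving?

f₁/f₂ = (v + v_s)/(v − v_s), so v_s = v · (f₁ − f₂)/(f₁ + f₂).
v_s = 335 × (1384 − 1125)/(1384 + 1125) = 335 × 259/2509 ≈ 35 m/s.

35 m/s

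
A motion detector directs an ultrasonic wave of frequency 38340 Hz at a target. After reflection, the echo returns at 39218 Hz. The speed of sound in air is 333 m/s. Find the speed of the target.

Double Doppler shift off a moving reflector: f₂ = f₀ · (v + u)/(v − u) (u > 0 toward emitter).
Rearranging, u = v · (f₂ − f₀)/(f₂ + f₀) = 333 × 878/77558 ≈ 3.8 m/s.
So the target is moving at 3.8 m/s toward the emitter.

3.8 m/s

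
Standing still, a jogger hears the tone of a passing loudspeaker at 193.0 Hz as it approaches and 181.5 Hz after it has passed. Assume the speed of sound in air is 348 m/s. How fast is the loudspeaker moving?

f₁/f₂ = (v + v_s)/(v − v_s), so v_s = v · (f₁ − f₂)/(f₁ + f₂).
v_s = 348 × (193.0 − 181.5)/(193.0 + 181.5) = 348 × 11.5/374.5 ≈ 10.7 m/s.

10.7 m/s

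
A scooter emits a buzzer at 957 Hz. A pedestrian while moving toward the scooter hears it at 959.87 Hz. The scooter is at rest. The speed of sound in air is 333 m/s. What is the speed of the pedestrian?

1.00 m/s

f' = f · (v + v_o)/v ⇒ v_o = v · |f'/f − 1|.
v_o = 333 × |959.87/957 − 1| = 333 × 0.002999 ≈ 1.00 m/s.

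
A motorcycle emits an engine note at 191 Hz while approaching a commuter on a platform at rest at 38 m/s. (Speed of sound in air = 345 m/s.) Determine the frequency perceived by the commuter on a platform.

Only the source moves, toward the listener, so f' = f · v/(v − v_s).
f' = 191 × 345/(345 − 38) = 191 × 345/307 ≈ 215 Hz.

215 Hz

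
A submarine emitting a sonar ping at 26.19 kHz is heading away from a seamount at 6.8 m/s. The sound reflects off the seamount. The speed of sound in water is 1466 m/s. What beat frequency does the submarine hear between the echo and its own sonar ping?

The seamount receives the sound from a moving source: f₁ = f₀ · v/(v + v_e) = 26.19 × 1466/1472.8 ≈ 26.069 kHz.
On the return leg the submarine is a moving observer: f₂ = f₁ · (v − v_e)/v = 26.069 × 1459.2/1466 ≈ 25.948 kHz.
Equivalently f₂ = f₀ · (v − v_e)/(v + v_e).
Beat against the emitted tone (with f₀ = 26190 Hz): |f₂ − f₀| = 2v_e·f₀/(v + v_e) = 2 × 6.8 × 26190/1472.8 ≈ 242 Hz.

242 Hz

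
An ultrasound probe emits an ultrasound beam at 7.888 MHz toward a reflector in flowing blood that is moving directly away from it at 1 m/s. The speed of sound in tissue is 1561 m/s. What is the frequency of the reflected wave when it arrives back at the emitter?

7.878 MHz

At the reflector in flowing blood (a moving observer), f₁ = f₀ · (v − u)/v = 7.888 × 1560/1561 ≈ 7.883 MHz.
On reflection it acts as a source moving away from the stationary detector: f₂ = f₁ · v/(v + u) = 7.883 × 1561/1562 ≈ 7.878 MHz.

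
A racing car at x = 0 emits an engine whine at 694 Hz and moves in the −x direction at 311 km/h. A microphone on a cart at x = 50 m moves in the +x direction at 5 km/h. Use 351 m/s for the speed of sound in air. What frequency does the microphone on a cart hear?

311 km/h = 86.39 m/s; 5 km/h = 1.389 m/s.
The observer lies on the +x side, so the source is heading away from the observer and the observer is heading away from the source.
With source receding and observer receding, f' = f · (v − v_o)/(v + v_s).
f' = 694 × (351 − 1.389)/(351 + 86.39) = 694 × 349.61/437.39 ≈ 555 Hz.

555 Hz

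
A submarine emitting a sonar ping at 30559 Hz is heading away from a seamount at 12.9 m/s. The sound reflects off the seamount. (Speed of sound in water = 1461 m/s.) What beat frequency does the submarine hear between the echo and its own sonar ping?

The seamount receives the sound from a moving source: f₁ = f₀ · v/(v + v_e) = 30559 × 1461/1473.9 ≈ 30292 Hz.
On the return leg the submarine is a moving observer: f₂ = f₁ · (v − v_e)/v = 30292 × 1448.1/1461 ≈ 30024 Hz.
Equivalently f₂ = f₀ · (v − v_e)/(v + v_e).
Beat against the emitted tone: |f₂ − f₀| = 2v_e·f₀/(v + v_e) = 2 × 12.9 × 30559/1473.9 ≈ 535 Hz.

535 Hz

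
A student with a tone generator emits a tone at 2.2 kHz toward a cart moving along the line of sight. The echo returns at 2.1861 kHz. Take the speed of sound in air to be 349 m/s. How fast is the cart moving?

Double Doppler shift off a moving reflector: f₂ = f₀ · (v + u)/(v − u) (u > 0 toward emitter).
Rearranging, u = v · (f₂ − f₀)/(f₂ + f₀) = 349 × -0.0139/4.3861 ≈ -1.11 m/s.
So the cart is moving at 1.11 m/s away from the emitter.

1.11 m/s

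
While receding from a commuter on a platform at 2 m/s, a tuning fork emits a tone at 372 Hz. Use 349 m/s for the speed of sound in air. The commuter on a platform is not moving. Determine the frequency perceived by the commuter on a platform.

370 Hz

With the source moving away from a stationary observer, f' = f · v/(v + v_s).
f' = 372 × 349/(349 + 2) = 372 × 349/351 ≈ 370 Hz.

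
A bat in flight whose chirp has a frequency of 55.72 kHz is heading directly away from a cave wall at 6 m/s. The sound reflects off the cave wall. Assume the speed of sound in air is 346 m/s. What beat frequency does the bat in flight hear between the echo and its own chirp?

The cave wall receives the sound from a moving source: f₁ = f₀ · v/(v + v_e) = 55.72 × 346/352 ≈ 54.770 kHz.
On the return leg the bat in flight is a moving observer: f₂ = f₁ · (v − v_e)/v = 54.770 × 340/346 ≈ 53.820 kHz.
Equivalently f₂ = f₀ · (v − v_e)/(v + v_e).
Beat against the emitted tone (with f₀ = 55720 Hz): |f₂ − f₀| = 2v_e·f₀/(v + v_e) = 2 × 6 × 55720/352 ≈ 1900 Hz.

1900 Hz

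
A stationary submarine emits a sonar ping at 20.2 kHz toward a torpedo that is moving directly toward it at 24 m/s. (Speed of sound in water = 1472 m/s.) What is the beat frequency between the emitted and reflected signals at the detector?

670 Hz

The torpedo first receives the wave as a moving observer: f₁ = f₀ · (v + u)/v = 20.2 × (1472 + 24)/1472 ≈ 20.529 kHz.
On reflection it acts as a source moving toward the stationary detector: f₂ = f₁ · v/(v − u) = 20.529 × 1472/1448 ≈ 20.870 kHz.
Beat frequency (with f₀ = 20200 Hz): |f₂ − f₀| = 2u·f₀/(v − u) = 2 × 24 × 20200/1448 ≈ 670 Hz.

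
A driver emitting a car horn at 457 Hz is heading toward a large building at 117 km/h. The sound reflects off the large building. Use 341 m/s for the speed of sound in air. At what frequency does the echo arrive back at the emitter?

553 Hz

117 km/h = 32.5 m/s.
The large building receives the sound from a moving source: f₁ = f₀ · v/(v − v_e) = 457 × 341/308.5 ≈ 505 Hz.
On the return leg the driver is a moving observer: f₂ = f₁ · (v + v_e)/v = 505 × 373.5/341 ≈ 553 Hz.
Equivalently f₂ = f₀ · (v + v_e)/(v − v_e).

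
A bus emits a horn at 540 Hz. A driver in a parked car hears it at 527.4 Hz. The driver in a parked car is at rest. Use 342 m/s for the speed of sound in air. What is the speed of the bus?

f' < f, so the bus is receding.
f' = f · v/(v + v_s) ⇒ v_s = v · |1 − f/f'|.
v_s = 342 × |1 − 540/527.4| = 342 × 0.02389 ≈ 8.2 m/s.

8.2 m/s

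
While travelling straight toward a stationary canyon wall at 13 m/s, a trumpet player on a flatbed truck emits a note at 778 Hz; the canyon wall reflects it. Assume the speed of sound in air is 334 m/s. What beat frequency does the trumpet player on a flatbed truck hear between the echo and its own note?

63 Hz

The canyon wall receives the sound from a moving source: f₁ = f₀ · v/(v − v_e) = 778 × 334/321 ≈ 809.5 Hz.
On the return leg the trumpet player on a flatbed truck is a moving observer: f₂ = f₁ · (v + v_e)/v = 809.5 × 347/334 ≈ 841.0 Hz.
Equivalently f₂ = f₀ · (v + v_e)/(v − v_e).
Beat against the emitted tone: |f₂ − f₀| = 2v_e·f₀/(v − v_e) = 2 × 13 × 778/321 ≈ 63 Hz.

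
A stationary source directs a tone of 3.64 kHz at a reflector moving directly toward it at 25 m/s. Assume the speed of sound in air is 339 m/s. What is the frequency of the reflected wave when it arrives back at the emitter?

4.22 kHz

At the reflector (a moving observer), f₁ = f₀ · (v + u)/v = 3.64 × 364/339 ≈ 3.91 kHz.
On reflection it acts as a source moving toward the stationary detector: f₂ = f₁ · v/(v − u) = 3.91 × 339/314 ≈ 4.22 kHz.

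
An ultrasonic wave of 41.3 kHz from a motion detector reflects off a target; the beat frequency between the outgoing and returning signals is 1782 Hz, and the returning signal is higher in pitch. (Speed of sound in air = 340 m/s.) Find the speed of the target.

Double Doppler shift off a moving reflector: f₂ = f₀ · (v + u)/(v − u) (u > 0 toward emitter).
Returning signal is higher, so f₂ = f₀ + Δf = 41300 + 1782 = 43082 Hz.
Rearranging, u = v · (f₂ − f₀)/(f₂ + f₀) = 340 × 1782/84382 ≈ 7.2 m/s.
So the target is moving at 7.2 m/s toward the emitter.

7.2 m/s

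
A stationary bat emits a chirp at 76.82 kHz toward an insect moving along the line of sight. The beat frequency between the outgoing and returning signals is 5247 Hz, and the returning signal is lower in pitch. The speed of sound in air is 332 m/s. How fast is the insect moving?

Double Doppler shift off a moving reflector: f₂ = f₀ · (v + u)/(v − u) (u > 0 toward emitter).
Returning signal is lower, so f₂ = f₀ − Δf = 76820 − 5247 = 71573 Hz.
Rearranging, u = v · (f₂ − f₀)/(f₂ + f₀) = 332 × -5247/148393 ≈ -11.7 m/s.
So the insect is moving at 11.7 m/s away from the emitter.

11.7 m/s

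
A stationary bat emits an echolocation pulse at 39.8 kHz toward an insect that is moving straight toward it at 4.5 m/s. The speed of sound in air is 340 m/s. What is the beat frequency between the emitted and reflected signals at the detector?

1068 Hz

The insect first receives the wave as a moving observer: f₁ = f₀ · (v + u)/v = 39.8 × (340 + 4.5)/340 ≈ 40.327 kHz.
The reflection then acts as a moving source: f₂ = f₁ · v/(v − u) ≈ 40.868 kHz.
Equivalently f₂ = f₀ · (v + u)/(v − u).
Beat frequency (with f₀ = 39800 Hz): |f₂ − f₀| = 2u·f₀/(v − u) = 2 × 4.5 × 39800/335.5 ≈ 1068 Hz.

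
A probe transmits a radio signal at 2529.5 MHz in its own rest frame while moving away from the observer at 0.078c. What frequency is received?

Relativistic Doppler for frequency: f' = f₀ · √((1 − β)/(1 + β)).
f' = 2529.5 × √(0.9220/1.0780) = 2529.5 × 0.92482 ≈ 2339.3 MHz.

2339.3 MHz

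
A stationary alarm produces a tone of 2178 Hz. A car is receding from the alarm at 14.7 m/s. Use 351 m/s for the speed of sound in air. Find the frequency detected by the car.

Only the observer moves, away from the source, so f' = f · (v − v_o)/v.
f' = 2178 × (351 − 14.7)/351 = 2178 × 336.3/351 ≈ 2087 Hz.

2087 Hz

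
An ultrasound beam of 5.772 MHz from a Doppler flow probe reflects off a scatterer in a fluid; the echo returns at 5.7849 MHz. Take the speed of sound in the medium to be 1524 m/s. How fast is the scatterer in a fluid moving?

Double Doppler shift off a moving reflector: f₂ = f₀ · (v + u)/(v − u) (u > 0 toward emitter).
Rearranging, u = v · (f₂ − f₀)/(f₂ + f₀) = 1524 × 0.0129/11.5569 ≈ 1.70 m/s.
So the scatterer in a fluid is moving at 1.70 m/s toward the emitter.

1.70 m/s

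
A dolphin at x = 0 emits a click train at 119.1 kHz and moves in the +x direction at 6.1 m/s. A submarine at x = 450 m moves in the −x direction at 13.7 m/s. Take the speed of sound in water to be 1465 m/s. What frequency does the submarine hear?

The observer lies on the +x side, so the source is heading toward the observer and the observer is heading toward the source.
With source approaching and observer approaching, f' = f · (v + v_o)/(v − v_s).
f' = 119.1 × (1465 + 13.7)/(1465 − 6.1) = 119.1 × 1478.7/1458.9 ≈ 120.7 kHz.

120.7 kHz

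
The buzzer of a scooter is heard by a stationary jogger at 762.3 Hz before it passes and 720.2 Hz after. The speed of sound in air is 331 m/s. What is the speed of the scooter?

9.4 m/s

f₁/f₂ = (v + v_s)/(v − v_s), so v_s = v · (f₁ − f₂)/(f₁ + f₂).
v_s = 331 × (762.3 − 720.2)/(762.3 + 720.2) = 331 × 42.1/1482.5 ≈ 9.4 m/s.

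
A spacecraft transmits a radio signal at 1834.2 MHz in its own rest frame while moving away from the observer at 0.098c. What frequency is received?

1662.5 MHz

Relativistic Doppler for frequency: f' = f₀ · √((1 − β)/(1 + β)).
f' = 1834.2 × √(0.9020/1.0980) = 1834.2 × 0.90636 ≈ 1662.5 MHz.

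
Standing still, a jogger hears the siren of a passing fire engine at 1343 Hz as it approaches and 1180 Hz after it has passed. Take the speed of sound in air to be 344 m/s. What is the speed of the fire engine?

22.2 m/s

f₁/f₂ = (v + v_s)/(v − v_s), so v_s = v · (f₁ − f₂)/(f₁ + f₂).
v_s = 344 × (1343 − 1180)/(1343 + 1180) = 344 × 163/2523 ≈ 22.2 m/s.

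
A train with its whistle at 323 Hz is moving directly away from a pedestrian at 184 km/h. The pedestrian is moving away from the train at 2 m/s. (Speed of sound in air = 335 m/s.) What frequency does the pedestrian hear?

184 km/h = 51.11 m/s.
Both move, so f' = f · (v − v_o)/(v + v_s).
f' = 323 × (335 − 2)/(335 + 51.11) = 323 × 333/386.11 ≈ 279 Hz.

279 Hz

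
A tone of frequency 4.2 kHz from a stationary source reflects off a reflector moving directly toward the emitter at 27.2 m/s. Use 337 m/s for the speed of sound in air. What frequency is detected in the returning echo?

4.94 kHz

The reflector first receives the wave as a moving observer: f₁ = f₀ · (v + u)/v = 4.2 × (337 + 27.2)/337 ≈ 4.54 kHz.
On reflection it acts as a source moving toward the stationary detector: f₂ = f₁ · v/(v − u) = 4.54 × 337/309.8 ≈ 4.94 kHz.
Equivalently f₂ = f₀ · (v + u)/(v − u).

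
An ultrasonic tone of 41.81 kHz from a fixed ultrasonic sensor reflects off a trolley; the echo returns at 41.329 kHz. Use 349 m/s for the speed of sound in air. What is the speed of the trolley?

2.02 m/s

Double Doppler shift off a moving reflector: f₂ = f₀ · (v + u)/(v − u) (u > 0 toward emitter).
Rearranging, u = v · (f₂ − f₀)/(f₂ + f₀) = 349 × -0.481/83.139 ≈ -2.02 m/s.
So the trolley is moving at 2.02 m/s away from the emitter.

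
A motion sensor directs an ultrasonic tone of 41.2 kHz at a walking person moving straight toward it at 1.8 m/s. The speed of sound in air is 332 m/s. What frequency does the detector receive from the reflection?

41.6 kHz

The walking person first receives the wave as a moving observer: f₁ = f₀ · (v + u)/v = 41.2 × (332 + 1.8)/332 ≈ 41.4 kHz.
The reflection then acts as a moving source: f₂ = f₁ · v/(v − u) ≈ 41.6 kHz.
Equivalently f₂ = f₀ · (v + u)/(v − u).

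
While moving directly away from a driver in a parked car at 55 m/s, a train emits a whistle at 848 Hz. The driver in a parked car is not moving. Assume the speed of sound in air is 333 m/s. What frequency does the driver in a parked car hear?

728 Hz

Moving source, stationary observer: f' = f · v/(v + v_s) since the source is receding.
f' = 848 × 333/(333 + 55) = 848 × 333/388 ≈ 728 Hz.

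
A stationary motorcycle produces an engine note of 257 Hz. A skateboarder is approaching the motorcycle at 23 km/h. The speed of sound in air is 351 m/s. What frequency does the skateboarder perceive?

262 Hz

23 km/h = 6.389 m/s.
Moving observer, stationary source: f' = f · (v + v_o)/v.
f' = 257 × (351 + 6.389)/351 = 257 × 357.39/351 ≈ 262 Hz.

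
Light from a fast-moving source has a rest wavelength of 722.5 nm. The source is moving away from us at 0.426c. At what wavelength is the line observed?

1138.8 nm

Relativistic Doppler for wavelength: λ' = λ₀ · √((1 + β)/(1 − β)).
λ' = 722.5 × √(1.4260/0.5740) = 722.5 × 1.57617 ≈ 1138.8 nm.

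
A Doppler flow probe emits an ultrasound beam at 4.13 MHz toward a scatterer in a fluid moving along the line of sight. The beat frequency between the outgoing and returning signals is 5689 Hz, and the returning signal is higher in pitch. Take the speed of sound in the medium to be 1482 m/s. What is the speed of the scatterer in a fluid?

Double Doppler shift off a moving reflector: f₂ = f₀ · (v + u)/(v − u) (u > 0 toward emitter).
Returning signal is higher, so f₂ = f₀ + Δf = 4130000 + 5689 = 4135689 Hz.
Rearranging, u = v · (f₂ − f₀)/(f₂ + f₀) = 1482 × 5689/8265689 ≈ 1.02 m/s.
So the scatterer in a fluid is moving at 1.02 m/s toward the emitter.

1.02 m/s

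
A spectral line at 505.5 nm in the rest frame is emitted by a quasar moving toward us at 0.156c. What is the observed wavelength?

Relativistic Doppler for wavelength: λ' = λ₀ · √((1 − β)/(1 + β)).
λ' = 505.5 × √(0.8440/1.1560) = 505.5 × 0.85446 ≈ 431.9 nm.

431.9 nm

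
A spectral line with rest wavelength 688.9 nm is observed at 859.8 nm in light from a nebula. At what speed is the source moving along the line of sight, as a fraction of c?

0.218c

λ'/λ₀ = 1.2481 > 1 (redshift), so the source is receding.
λ'/λ₀ = √((1 + β)/(1 − β)) for a receding source ⇒ β = (r² − 1)/(r² + 1) with r = λ'/λ₀.
β = (1.5577 − 1)/(1.5577 + 1) ≈ 0.218.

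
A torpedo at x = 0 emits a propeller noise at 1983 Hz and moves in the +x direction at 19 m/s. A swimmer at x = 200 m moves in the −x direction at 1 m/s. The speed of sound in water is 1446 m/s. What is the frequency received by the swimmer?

2011 Hz

The observer lies on the +x side, so the source is heading toward the observer and the observer is heading toward the source.
With source approaching and observer approaching, f' = f · (v + v_o)/(v − v_s).
f' = 1983 × (1446 + 1)/(1446 − 19) = 1983 × 1447/1427 ≈ 2011 Hz.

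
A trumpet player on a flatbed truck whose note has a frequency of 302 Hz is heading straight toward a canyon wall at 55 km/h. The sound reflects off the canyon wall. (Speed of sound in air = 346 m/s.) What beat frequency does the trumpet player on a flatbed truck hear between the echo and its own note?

55 km/h = 15.28 m/s.
The canyon wall receives the sound from a moving source: f₁ = f₀ · v/(v − v_e) = 302 × 346/330.72 ≈ 316.0 Hz.
On the return leg the trumpet player on a flatbed truck is a moving observer: f₂ = f₁ · (v + v_e)/v = 316.0 × 361.28/346 ≈ 329.9 Hz.
Equivalently f₂ = f₀ · (v + v_e)/(v − v_e).
Beat against the emitted tone: |f₂ − f₀| = 2v_e·f₀/(v − v_e) = 2 × 15.28 × 302/330.72 ≈ 27.9 Hz.

27.9 Hz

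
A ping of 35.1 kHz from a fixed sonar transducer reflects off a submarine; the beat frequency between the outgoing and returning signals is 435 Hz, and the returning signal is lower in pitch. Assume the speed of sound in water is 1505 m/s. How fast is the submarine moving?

Double Doppler shift off a moving reflector: f₂ = f₀ · (v + u)/(v − u) (u > 0 toward emitter).
Returning signal is lower, so f₂ = f₀ − Δf = 35100 − 435 = 34665 Hz.
Rearranging, u = v · (f₂ − f₀)/(f₂ + f₀) = 1505 × -435/69765 ≈ -9.4 m/s.
So the submarine is moving at 9.4 m/s away from the emitter.

9.4 m/s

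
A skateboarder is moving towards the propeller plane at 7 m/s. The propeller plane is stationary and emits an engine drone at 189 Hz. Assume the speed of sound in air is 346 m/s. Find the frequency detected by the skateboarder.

Moving observer, stationary source: f' = f · (v + v_o)/v.
f' = 189 × (346 + 7)/346 = 189 × 353/346 ≈ 193 Hz.

193 Hz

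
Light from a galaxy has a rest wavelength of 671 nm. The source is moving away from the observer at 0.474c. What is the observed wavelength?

1123.3 nm

Relativistic Doppler for wavelength: λ' = λ₀ · √((1 + β)/(1 − β)).
λ' = 671 × √(1.4740/0.5260) = 671 × 1.67400 ≈ 1123.3 nm.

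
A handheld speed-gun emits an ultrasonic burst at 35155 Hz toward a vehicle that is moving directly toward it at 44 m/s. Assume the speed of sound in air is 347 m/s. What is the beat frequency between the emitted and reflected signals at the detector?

10210 Hz

At the vehicle (a moving observer), f₁ = f₀ · (v + u)/v = 35155 × 391/347 ≈ 39613 Hz.
On reflection it acts as a source moving toward the stationary detector: f₂ = f₁ · v/(v − u) = 39613 × 347/303 ≈ 45365 Hz.
Beat frequency: |f₂ − f₀| = 2u·f₀/(v − u) = 2 × 44 × 35155/303 ≈ 10210 Hz.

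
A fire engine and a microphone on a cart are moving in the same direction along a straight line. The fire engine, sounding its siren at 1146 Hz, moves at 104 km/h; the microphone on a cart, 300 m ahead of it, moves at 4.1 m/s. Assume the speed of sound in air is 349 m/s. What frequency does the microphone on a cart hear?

104 km/h = 28.89 m/s.
The microphone on a cart is ahead, so the fire engine is moving toward it while the microphone on a cart is moving away from the fire engine.
Both move, so f' = f · (v − v_o)/(v − v_s).
f' = 1146 × (349 − 4.1)/(349 − 28.89) = 1146 × 344.9/320.11 ≈ 1235 Hz.

1235 Hz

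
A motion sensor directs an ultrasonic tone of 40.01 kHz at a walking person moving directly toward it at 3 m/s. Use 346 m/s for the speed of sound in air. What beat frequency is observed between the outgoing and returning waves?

At the walking person (a moving observer), f₁ = f₀ · (v + u)/v = 40.01 × 349/346 ≈ 40.357 kHz.
On reflection it acts as a source moving toward the stationary detector: f₂ = f₁ · v/(v − u) = 40.357 × 346/343 ≈ 40.710 kHz.
Beat frequency (with f₀ = 40010 Hz): |f₂ − f₀| = 2u·f₀/(v − u) = 2 × 3 × 40010/343 ≈ 700 Hz.

700 Hz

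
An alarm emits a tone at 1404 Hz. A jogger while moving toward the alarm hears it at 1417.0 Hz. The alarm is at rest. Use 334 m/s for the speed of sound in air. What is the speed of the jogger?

3.1 m/s

f' = f · (v + v_o)/v ⇒ v_o = v · |f'/f − 1|.
v_o = 334 × |1417.0/1404 − 1| = 334 × 0.009259 ≈ 3.1 m/s.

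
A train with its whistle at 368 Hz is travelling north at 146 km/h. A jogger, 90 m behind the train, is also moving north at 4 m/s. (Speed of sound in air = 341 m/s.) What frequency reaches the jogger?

146 km/h = 40.56 m/s.
The jogger is behind, so the train is moving away from it while the jogger is moving toward the train.
General Doppler shift: f' = f · (v + v_o)/(v + v_s).
f' = 368 × (341 + 4)/(341 + 40.56) = 368 × 345/381.56 ≈ 333 Hz.

333 Hz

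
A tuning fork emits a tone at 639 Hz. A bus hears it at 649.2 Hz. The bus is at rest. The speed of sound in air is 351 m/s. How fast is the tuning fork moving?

f' > f, so the tuning fork is approaching.
f' = f · v/(v − v_s) ⇒ v_s = v · |1 − f/f'|.
v_s = 351 × |1 − 639/649.2| = 351 × 0.01571 ≈ 5.5 m/s.

5.5 m/s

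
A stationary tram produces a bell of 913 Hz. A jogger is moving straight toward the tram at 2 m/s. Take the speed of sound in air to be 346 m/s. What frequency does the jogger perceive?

918 Hz

Moving observer, stationary source: f' = f · (v + v_o)/v.
f' = 913 × (346 + 2)/346 = 913 × 348/346 ≈ 918 Hz.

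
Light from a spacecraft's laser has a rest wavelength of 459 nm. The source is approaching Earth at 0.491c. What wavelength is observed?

Relativistic Doppler for wavelength: λ' = λ₀ · √((1 − β)/(1 + β)).
λ' = 459 × √(0.5090/1.4910) = 459 × 0.58428 ≈ 268.2 nm.

268.2 nm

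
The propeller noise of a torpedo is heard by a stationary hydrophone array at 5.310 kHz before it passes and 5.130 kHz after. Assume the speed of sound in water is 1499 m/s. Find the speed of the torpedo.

26 m/s

f₁/f₂ = (v + v_s)/(v − v_s), so v_s = v · (f₁ − f₂)/(f₁ + f₂).
v_s = 1499 × (5.310 − 5.130)/(5.310 + 5.130) = 1499 × 0.180/10.440 ≈ 26 m/s.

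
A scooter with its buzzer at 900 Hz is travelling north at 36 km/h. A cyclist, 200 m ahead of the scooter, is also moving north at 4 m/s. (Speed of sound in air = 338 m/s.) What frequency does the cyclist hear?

36 km/h = 10 m/s.
The cyclist is ahead, so the scooter is moving toward it while the cyclist is moving away from the scooter.
General Doppler shift: f' = f · (v − v_o)/(v − v_s).
f' = 900 × (338 − 4)/(338 − 10) = 900 × 334/328 ≈ 916 Hz.

916 Hz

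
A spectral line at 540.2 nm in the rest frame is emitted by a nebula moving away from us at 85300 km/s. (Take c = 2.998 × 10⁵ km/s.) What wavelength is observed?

β = v/c = 85300/299800 = 0.2845.
Relativistic Doppler for wavelength: λ' = λ₀ · √((1 + β)/(1 − β)).
λ' = 540.2 × √(1.2845/0.7155) = 540.2 × 1.33990 ≈ 723.8 nm.

723.8 nm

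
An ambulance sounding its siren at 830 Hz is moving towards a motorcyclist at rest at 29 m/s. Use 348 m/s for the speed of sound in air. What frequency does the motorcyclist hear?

905 Hz

With the source moving toward a stationary observer, f' = f · v/(v − v_s).
f' = 830 × 348/(348 − 29) = 830 × 348/319 ≈ 905 Hz.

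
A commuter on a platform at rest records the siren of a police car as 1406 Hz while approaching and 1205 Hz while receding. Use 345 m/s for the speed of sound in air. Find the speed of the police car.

f₁/f₂ = (v + v_s)/(v − v_s), so v_s = v · (f₁ − f₂)/(f₁ + f₂).
v_s = 345 × (1406 − 1205)/(1406 + 1205) = 345 × 201/2611 ≈ 27 m/s.

27 m/s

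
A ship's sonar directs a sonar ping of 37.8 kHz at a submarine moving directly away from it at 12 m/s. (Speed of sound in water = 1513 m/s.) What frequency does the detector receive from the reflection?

The submarine first receives the wave as a moving observer: f₁ = f₀ · (v − u)/v = 37.8 × (1513 − 12)/1513 ≈ 37.5 kHz.
On reflection it acts as a source moving away from the stationary detector: f₂ = f₁ · v/(v + u) = 37.5 × 1513/1525 ≈ 37.2 kHz.
Equivalently f₂ = f₀ · (v − u)/(v + u).

37.2 kHz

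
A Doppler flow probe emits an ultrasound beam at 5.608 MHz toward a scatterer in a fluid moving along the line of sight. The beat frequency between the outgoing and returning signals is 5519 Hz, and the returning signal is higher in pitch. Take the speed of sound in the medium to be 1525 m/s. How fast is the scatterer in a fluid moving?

Double Doppler shift off a moving reflector: f₂ = f₀ · (v + u)/(v − u) (u > 0 toward emitter).
Returning signal is higher, so f₂ = f₀ + Δf = 5608000 + 5519 = 5613519 Hz.
Rearranging, u = v · (f₂ − f₀)/(f₂ + f₀) = 1525 × 5519/11221519 ≈ 0.75 m/s.
So the scatterer in a fluid is moving at 0.75 m/s toward the emitter.

0.75 m/s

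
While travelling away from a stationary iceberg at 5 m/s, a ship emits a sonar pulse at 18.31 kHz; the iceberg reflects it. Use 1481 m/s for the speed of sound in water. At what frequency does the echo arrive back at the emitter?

18.19 kHz

The iceberg receives the sound from a moving source: f₁ = f₀ · v/(v + v_e) = 18.31 × 1481/1486 ≈ 18.25 kHz.
On the return leg the ship is a moving observer: f₂ = f₁ · (v − v_e)/v = 18.25 × 1476/1481 ≈ 18.19 kHz.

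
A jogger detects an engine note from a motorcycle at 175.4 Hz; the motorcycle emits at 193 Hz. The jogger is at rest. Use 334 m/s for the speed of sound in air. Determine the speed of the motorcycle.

34 m/s

f' < f, so the motorcycle is receding.
f' = f · v/(v + v_s) ⇒ v_s = v · |1 − f/f'|.
v_s = 334 × |1 − 193/175.4| = 334 × 0.1003 ≈ 34 m/s.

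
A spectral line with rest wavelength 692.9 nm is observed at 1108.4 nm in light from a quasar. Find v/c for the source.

λ'/λ₀ = 1.5997 > 1 (redshift), so the source is receding.
λ'/λ₀ = √((1 + β)/(1 − β)) for a receding source ⇒ β = (r² − 1)/(r² + 1) with r = λ'/λ₀.
β = (2.5589 − 1)/(2.5589 + 1) ≈ 0.438.

0.438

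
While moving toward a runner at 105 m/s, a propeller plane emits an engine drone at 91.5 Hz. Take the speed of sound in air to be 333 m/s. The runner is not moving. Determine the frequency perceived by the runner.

With the source moving toward a stationary observer, f' = f · v/(v − v_s).
f' = 91.5 × 333/(333 − 105) = 91.5 × 333/228 ≈ 134 Hz.

134 Hz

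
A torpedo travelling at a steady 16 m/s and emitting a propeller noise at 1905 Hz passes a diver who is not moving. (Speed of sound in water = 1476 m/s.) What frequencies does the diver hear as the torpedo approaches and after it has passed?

Approaching: f₁ = f · v/(v − v_s) = 1905 × 1476/1460 ≈ 1926 Hz.
Receding: f₂ = f · v/(v + v_s) = 1905 × 1476/1492 ≈ 1885 Hz.

1926 Hz approaching; 1885 Hz receding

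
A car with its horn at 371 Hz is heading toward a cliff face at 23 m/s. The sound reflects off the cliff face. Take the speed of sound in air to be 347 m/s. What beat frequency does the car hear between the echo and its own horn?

The cliff face receives the sound from a moving source: f₁ = f₀ · v/(v − v_e) = 371 × 347/324 ≈ 397.3 Hz.
On the return leg the car is a moving observer: f₂ = f₁ · (v + v_e)/v = 397.3 × 370/347 ≈ 423.7 Hz.
Beat against the emitted tone: |f₂ − f₀| = 2v_e·f₀/(v − v_e) = 2 × 23 × 371/324 ≈ 52.7 Hz.

52.7 Hz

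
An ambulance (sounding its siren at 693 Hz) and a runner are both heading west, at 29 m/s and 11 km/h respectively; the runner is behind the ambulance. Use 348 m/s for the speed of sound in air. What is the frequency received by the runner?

645 Hz

11 km/h = 3.056 m/s.
The runner is behind, so the ambulance is moving away from it while the runner is moving toward the ambulance.
With source receding and observer approaching, f' = f · (v + v_o)/(v + v_s).
f' = 693 × (348 + 3.056)/(348 + 29) = 693 × 351.06/377 ≈ 645 Hz.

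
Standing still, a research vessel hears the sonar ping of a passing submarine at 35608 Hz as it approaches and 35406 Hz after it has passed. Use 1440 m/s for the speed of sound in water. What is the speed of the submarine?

f₁/f₂ = (v + v_s)/(v − v_s), so v_s = v · (f₁ − f₂)/(f₁ + f₂).
v_s = 1440 × (35608 − 35406)/(35608 + 35406) = 1440 × 202/71014 ≈ 4.1 m/s.

4.1 m/s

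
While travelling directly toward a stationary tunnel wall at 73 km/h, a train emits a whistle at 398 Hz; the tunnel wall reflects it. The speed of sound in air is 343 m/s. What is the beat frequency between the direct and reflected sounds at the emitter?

50.0 Hz

73 km/h = 20.28 m/s.
The tunnel wall receives the sound from a moving source: f₁ = f₀ · v/(v − v_e) = 398 × 343/322.72 ≈ 423.0 Hz.
On the return leg the train is a moving observer: f₂ = f₁ · (v + v_e)/v = 423.0 × 363.28/343 ≈ 448.0 Hz.
Beat against the emitted tone: |f₂ − f₀| = 2v_e·f₀/(v − v_e) = 2 × 20.28 × 398/322.72 ≈ 50.0 Hz.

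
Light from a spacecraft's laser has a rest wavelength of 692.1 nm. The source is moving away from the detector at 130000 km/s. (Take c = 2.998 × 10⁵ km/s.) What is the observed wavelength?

β = v/c = 130000/299800 = 0.4336.
Relativistic Doppler for wavelength: λ' = λ₀ · √((1 + β)/(1 − β)).
λ' = 692.1 × √(1.4336/0.5664) = 692.1 × 1.59098 ≈ 1101.1 nm.

1101.1 nm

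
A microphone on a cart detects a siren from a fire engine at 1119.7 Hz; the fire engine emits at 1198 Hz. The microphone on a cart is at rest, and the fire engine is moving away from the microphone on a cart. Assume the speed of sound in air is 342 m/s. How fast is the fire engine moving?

23.9 m/s

f' = f · v/(v + v_s) ⇒ v_s = v · |1 − f/f'|.
v_s = 342 × |1 − 1198/1119.7| = 342 × 0.06993 ≈ 23.9 m/s.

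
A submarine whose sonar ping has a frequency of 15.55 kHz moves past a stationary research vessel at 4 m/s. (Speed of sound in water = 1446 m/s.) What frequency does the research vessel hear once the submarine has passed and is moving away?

15.51 kHz

Receding: f₂ = f · v/(v + v_s) = 15.55 × 1446/1450 ≈ 15.51 kHz.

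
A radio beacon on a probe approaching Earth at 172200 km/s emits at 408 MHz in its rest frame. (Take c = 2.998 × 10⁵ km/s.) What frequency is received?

784.7 MHz

β = v/c = 172200/299800 = 0.5744.
Relativistic Doppler for frequency: f' = f₀ · √((1 + β)/(1 − β)).
f' = 408 × √(1.5744/0.4256) = 408 × 1.92329 ≈ 784.7 MHz.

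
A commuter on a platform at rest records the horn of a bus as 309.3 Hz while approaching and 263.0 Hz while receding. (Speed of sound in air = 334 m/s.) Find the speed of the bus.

f₁/f₂ = (v + v_s)/(v − v_s), so v_s = v · (f₁ − f₂)/(f₁ + f₂).
v_s = 334 × (309.3 − 263.0)/(309.3 + 263.0) = 334 × 46.3/572.3 ≈ 27 m/s.

27 m/s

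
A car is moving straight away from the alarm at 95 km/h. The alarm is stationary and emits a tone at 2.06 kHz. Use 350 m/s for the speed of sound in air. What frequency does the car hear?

1.905 kHz

95 km/h = 26.39 m/s.
Only the observer moves, away from the source, so f' = f · (v − v_o)/v.
f' = 2.06 × (350 − 26.39)/350 = 2.06 × 323.61/350 ≈ 1.905 kHz.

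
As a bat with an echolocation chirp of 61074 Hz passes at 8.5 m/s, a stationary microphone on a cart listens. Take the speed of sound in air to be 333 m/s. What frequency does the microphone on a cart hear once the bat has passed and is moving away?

Receding: f₂ = f · v/(v + v_s) = 61074 × 333/341.5 ≈ 59554 Hz.

59554 Hz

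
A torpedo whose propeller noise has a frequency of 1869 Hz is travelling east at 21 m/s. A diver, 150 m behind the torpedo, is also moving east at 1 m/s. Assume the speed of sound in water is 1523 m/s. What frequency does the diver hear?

The diver is behind, so the torpedo is moving away from it while the diver is moving toward the torpedo.
With source receding and observer approaching, f' = f · (v + v_o)/(v + v_s).
f' = 1869 × (1523 + 1)/(1523 + 21) = 1869 × 1524/1544 ≈ 1845 Hz.

1845 Hz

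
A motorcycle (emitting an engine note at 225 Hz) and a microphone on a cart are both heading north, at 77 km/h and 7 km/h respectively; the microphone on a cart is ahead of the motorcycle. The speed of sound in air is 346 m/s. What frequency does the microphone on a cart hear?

238 Hz

77 km/h = 21.39 m/s; 7 km/h = 1.944 m/s.
The microphone on a cart is ahead, so the motorcycle is moving toward it while the microphone on a cart is moving away from the motorcycle.
With source approaching and observer receding, f' = f · (v − v_o)/(v − v_s).
f' = 225 × (346 − 1.944)/(346 − 21.39) = 225 × 344.06/324.61 ≈ 238 Hz.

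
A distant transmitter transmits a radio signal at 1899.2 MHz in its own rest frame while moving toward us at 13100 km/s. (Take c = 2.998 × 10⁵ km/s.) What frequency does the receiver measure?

β = v/c = 13100/299800 = 0.0437.
Relativistic Doppler for frequency: f' = f₀ · √((1 + β)/(1 − β)).
f' = 1899.2 × √(1.0437/0.9563) = 1899.2 × 1.04469 ≈ 1984.1 MHz.

1984.1 MHz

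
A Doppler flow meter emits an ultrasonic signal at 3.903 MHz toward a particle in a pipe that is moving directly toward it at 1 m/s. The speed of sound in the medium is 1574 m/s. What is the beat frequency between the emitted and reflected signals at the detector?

4962 Hz

The particle in a pipe first receives the wave as a moving observer: f₁ = f₀ · (v + u)/v = 3.903 × (1574 + 1)/1574 ≈ 3.90548 MHz.
The reflection then acts as a moving source: f₂ = f₁ · v/(v − u) ≈ 3.90796 MHz.
Beat frequency (with f₀ = 3903000 Hz): |f₂ − f₀| = 2u·f₀/(v − u) = 2 × 1 × 3903000/1573 ≈ 4962 Hz.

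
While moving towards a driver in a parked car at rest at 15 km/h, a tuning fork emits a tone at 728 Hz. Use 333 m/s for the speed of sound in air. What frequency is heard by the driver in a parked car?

15 km/h = 4.167 m/s.
Only the source moves, toward the listener, so f' = f · v/(v − v_s).
f' = 728 × 333/(333 − 4.167) = 728 × 333/328.8 ≈ 737 Hz.

737 Hz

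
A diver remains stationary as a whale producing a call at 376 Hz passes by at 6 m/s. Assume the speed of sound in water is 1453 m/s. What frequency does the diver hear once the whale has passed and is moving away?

Receding: f₂ = f · v/(v + v_s) = 376 × 1453/1459 ≈ 374 Hz.

374 Hz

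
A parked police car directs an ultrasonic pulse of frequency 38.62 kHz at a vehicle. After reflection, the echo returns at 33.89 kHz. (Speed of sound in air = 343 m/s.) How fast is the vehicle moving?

22.4 m/s

Double Doppler shift off a moving reflector: f₂ = f₀ · (v + u)/(v − u) (u > 0 toward emitter).
Rearranging, u = v · (f₂ − f₀)/(f₂ + f₀) = 343 × -4.73/72.51 ≈ -22.4 m/s.
So the vehicle is moving at 22.4 m/s away from the emitter.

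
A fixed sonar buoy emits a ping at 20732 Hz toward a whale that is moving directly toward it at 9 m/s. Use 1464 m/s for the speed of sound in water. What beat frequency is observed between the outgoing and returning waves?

The whale first receives the wave as a moving observer: f₁ = f₀ · (v + u)/v = 20732 × (1464 + 9)/1464 ≈ 20859 Hz.
On reflection it acts as a source moving toward the stationary detector: f₂ = f₁ · v/(v − u) = 20859 × 1464/1455 ≈ 20988 Hz.
Equivalently f₂ = f₀ · (v + u)/(v − u).
Beat frequency: |f₂ − f₀| = 2u·f₀/(v − u) = 2 × 9 × 20732/1455 ≈ 256 Hz.

256 Hz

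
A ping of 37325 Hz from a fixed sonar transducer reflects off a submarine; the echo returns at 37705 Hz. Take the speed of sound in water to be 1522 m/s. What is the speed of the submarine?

Double Doppler shift off a moving reflector: f₂ = f₀ · (v + u)/(v − u) (u > 0 toward emitter).
Rearranging, u = v · (f₂ − f₀)/(f₂ + f₀) = 1522 × 380/75030 ≈ 7.7 m/s.
So the submarine is moving at 7.7 m/s toward the emitter.

7.7 m/s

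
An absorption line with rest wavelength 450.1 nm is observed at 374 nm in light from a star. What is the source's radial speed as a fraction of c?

λ'/λ₀ = 0.8309 < 1 (blueshift), so the source is approaching.
λ'/λ₀ = √((1 − β)/(1 + β)) for an approaching source ⇒ β = (1 − r²)/(1 + r²) with r = λ'/λ₀.
β = (1 − 0.6904)/(1 + 0.6904) ≈ 0.183.

0.183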